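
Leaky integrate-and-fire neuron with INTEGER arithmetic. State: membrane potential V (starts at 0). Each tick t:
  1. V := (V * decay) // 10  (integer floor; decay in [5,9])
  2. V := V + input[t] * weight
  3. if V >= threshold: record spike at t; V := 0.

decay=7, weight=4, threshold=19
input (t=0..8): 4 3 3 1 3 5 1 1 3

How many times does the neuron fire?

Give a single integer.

Answer: 3

Derivation:
t=0: input=4 -> V=16
t=1: input=3 -> V=0 FIRE
t=2: input=3 -> V=12
t=3: input=1 -> V=12
t=4: input=3 -> V=0 FIRE
t=5: input=5 -> V=0 FIRE
t=6: input=1 -> V=4
t=7: input=1 -> V=6
t=8: input=3 -> V=16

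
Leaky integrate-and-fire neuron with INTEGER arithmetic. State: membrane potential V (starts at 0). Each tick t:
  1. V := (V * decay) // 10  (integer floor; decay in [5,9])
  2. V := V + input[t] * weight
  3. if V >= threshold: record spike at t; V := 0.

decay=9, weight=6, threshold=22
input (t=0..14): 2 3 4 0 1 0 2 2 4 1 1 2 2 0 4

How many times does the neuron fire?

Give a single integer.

t=0: input=2 -> V=12
t=1: input=3 -> V=0 FIRE
t=2: input=4 -> V=0 FIRE
t=3: input=0 -> V=0
t=4: input=1 -> V=6
t=5: input=0 -> V=5
t=6: input=2 -> V=16
t=7: input=2 -> V=0 FIRE
t=8: input=4 -> V=0 FIRE
t=9: input=1 -> V=6
t=10: input=1 -> V=11
t=11: input=2 -> V=21
t=12: input=2 -> V=0 FIRE
t=13: input=0 -> V=0
t=14: input=4 -> V=0 FIRE

Answer: 6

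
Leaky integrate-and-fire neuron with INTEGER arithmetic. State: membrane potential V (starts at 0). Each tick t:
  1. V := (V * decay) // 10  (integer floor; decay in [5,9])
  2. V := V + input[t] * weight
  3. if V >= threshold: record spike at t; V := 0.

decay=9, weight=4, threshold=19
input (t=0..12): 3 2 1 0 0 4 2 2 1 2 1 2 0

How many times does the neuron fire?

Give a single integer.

t=0: input=3 -> V=12
t=1: input=2 -> V=18
t=2: input=1 -> V=0 FIRE
t=3: input=0 -> V=0
t=4: input=0 -> V=0
t=5: input=4 -> V=16
t=6: input=2 -> V=0 FIRE
t=7: input=2 -> V=8
t=8: input=1 -> V=11
t=9: input=2 -> V=17
t=10: input=1 -> V=0 FIRE
t=11: input=2 -> V=8
t=12: input=0 -> V=7

Answer: 3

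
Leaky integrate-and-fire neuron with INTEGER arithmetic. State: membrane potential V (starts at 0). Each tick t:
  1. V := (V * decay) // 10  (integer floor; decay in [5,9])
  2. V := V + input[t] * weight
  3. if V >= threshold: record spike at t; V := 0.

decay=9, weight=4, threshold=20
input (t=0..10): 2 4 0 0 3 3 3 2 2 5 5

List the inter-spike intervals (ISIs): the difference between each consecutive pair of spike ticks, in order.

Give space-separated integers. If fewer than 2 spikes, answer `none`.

Answer: 4 3 1 1

Derivation:
t=0: input=2 -> V=8
t=1: input=4 -> V=0 FIRE
t=2: input=0 -> V=0
t=3: input=0 -> V=0
t=4: input=3 -> V=12
t=5: input=3 -> V=0 FIRE
t=6: input=3 -> V=12
t=7: input=2 -> V=18
t=8: input=2 -> V=0 FIRE
t=9: input=5 -> V=0 FIRE
t=10: input=5 -> V=0 FIRE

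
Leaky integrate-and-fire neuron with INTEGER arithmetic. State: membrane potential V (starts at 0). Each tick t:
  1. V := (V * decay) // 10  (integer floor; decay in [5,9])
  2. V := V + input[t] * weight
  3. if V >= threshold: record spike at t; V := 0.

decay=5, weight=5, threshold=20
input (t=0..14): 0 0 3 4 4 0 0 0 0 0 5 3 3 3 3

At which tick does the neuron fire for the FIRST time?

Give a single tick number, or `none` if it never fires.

Answer: 3

Derivation:
t=0: input=0 -> V=0
t=1: input=0 -> V=0
t=2: input=3 -> V=15
t=3: input=4 -> V=0 FIRE
t=4: input=4 -> V=0 FIRE
t=5: input=0 -> V=0
t=6: input=0 -> V=0
t=7: input=0 -> V=0
t=8: input=0 -> V=0
t=9: input=0 -> V=0
t=10: input=5 -> V=0 FIRE
t=11: input=3 -> V=15
t=12: input=3 -> V=0 FIRE
t=13: input=3 -> V=15
t=14: input=3 -> V=0 FIRE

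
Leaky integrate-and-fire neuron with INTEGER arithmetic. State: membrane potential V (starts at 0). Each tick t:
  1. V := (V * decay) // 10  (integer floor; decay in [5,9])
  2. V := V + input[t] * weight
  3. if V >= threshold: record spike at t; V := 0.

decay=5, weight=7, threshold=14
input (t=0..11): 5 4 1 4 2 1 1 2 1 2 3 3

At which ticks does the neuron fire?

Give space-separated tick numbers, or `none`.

t=0: input=5 -> V=0 FIRE
t=1: input=4 -> V=0 FIRE
t=2: input=1 -> V=7
t=3: input=4 -> V=0 FIRE
t=4: input=2 -> V=0 FIRE
t=5: input=1 -> V=7
t=6: input=1 -> V=10
t=7: input=2 -> V=0 FIRE
t=8: input=1 -> V=7
t=9: input=2 -> V=0 FIRE
t=10: input=3 -> V=0 FIRE
t=11: input=3 -> V=0 FIRE

Answer: 0 1 3 4 7 9 10 11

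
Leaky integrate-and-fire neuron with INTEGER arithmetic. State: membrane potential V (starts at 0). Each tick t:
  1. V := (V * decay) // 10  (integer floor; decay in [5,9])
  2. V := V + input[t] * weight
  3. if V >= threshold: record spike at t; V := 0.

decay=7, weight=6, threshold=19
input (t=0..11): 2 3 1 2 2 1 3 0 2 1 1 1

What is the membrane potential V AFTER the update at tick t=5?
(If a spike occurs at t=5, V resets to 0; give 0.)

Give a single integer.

Answer: 6

Derivation:
t=0: input=2 -> V=12
t=1: input=3 -> V=0 FIRE
t=2: input=1 -> V=6
t=3: input=2 -> V=16
t=4: input=2 -> V=0 FIRE
t=5: input=1 -> V=6
t=6: input=3 -> V=0 FIRE
t=7: input=0 -> V=0
t=8: input=2 -> V=12
t=9: input=1 -> V=14
t=10: input=1 -> V=15
t=11: input=1 -> V=16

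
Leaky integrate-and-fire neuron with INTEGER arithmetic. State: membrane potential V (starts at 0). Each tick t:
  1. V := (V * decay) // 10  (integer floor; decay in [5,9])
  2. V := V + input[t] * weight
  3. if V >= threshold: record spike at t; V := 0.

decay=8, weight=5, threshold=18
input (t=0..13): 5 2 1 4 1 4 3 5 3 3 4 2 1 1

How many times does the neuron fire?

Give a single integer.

Answer: 6

Derivation:
t=0: input=5 -> V=0 FIRE
t=1: input=2 -> V=10
t=2: input=1 -> V=13
t=3: input=4 -> V=0 FIRE
t=4: input=1 -> V=5
t=5: input=4 -> V=0 FIRE
t=6: input=3 -> V=15
t=7: input=5 -> V=0 FIRE
t=8: input=3 -> V=15
t=9: input=3 -> V=0 FIRE
t=10: input=4 -> V=0 FIRE
t=11: input=2 -> V=10
t=12: input=1 -> V=13
t=13: input=1 -> V=15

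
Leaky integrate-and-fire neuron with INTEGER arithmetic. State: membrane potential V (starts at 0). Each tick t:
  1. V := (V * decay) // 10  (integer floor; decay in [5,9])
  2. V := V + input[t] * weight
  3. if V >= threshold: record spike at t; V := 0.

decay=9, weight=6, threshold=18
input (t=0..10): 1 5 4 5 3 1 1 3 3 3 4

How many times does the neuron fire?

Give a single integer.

t=0: input=1 -> V=6
t=1: input=5 -> V=0 FIRE
t=2: input=4 -> V=0 FIRE
t=3: input=5 -> V=0 FIRE
t=4: input=3 -> V=0 FIRE
t=5: input=1 -> V=6
t=6: input=1 -> V=11
t=7: input=3 -> V=0 FIRE
t=8: input=3 -> V=0 FIRE
t=9: input=3 -> V=0 FIRE
t=10: input=4 -> V=0 FIRE

Answer: 8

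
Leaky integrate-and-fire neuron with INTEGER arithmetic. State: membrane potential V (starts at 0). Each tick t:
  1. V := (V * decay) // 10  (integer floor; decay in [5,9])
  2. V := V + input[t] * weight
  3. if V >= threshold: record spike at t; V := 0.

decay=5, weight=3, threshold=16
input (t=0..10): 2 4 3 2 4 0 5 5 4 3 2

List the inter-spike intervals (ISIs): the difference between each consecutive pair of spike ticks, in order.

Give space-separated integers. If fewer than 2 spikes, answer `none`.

Answer: 4 2

Derivation:
t=0: input=2 -> V=6
t=1: input=4 -> V=15
t=2: input=3 -> V=0 FIRE
t=3: input=2 -> V=6
t=4: input=4 -> V=15
t=5: input=0 -> V=7
t=6: input=5 -> V=0 FIRE
t=7: input=5 -> V=15
t=8: input=4 -> V=0 FIRE
t=9: input=3 -> V=9
t=10: input=2 -> V=10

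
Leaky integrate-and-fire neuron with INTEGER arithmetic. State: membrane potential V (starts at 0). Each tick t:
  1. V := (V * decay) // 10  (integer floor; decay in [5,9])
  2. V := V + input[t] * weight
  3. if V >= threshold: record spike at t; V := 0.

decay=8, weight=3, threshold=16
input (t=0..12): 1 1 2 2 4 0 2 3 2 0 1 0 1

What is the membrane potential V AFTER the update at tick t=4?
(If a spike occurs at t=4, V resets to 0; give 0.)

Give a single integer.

Answer: 0

Derivation:
t=0: input=1 -> V=3
t=1: input=1 -> V=5
t=2: input=2 -> V=10
t=3: input=2 -> V=14
t=4: input=4 -> V=0 FIRE
t=5: input=0 -> V=0
t=6: input=2 -> V=6
t=7: input=3 -> V=13
t=8: input=2 -> V=0 FIRE
t=9: input=0 -> V=0
t=10: input=1 -> V=3
t=11: input=0 -> V=2
t=12: input=1 -> V=4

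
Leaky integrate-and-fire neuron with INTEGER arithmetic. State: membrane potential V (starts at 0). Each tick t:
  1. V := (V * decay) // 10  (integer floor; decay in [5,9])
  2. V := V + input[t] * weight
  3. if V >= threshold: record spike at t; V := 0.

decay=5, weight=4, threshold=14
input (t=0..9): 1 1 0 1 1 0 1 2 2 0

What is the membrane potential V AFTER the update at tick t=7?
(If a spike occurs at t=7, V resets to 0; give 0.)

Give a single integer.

Answer: 10

Derivation:
t=0: input=1 -> V=4
t=1: input=1 -> V=6
t=2: input=0 -> V=3
t=3: input=1 -> V=5
t=4: input=1 -> V=6
t=5: input=0 -> V=3
t=6: input=1 -> V=5
t=7: input=2 -> V=10
t=8: input=2 -> V=13
t=9: input=0 -> V=6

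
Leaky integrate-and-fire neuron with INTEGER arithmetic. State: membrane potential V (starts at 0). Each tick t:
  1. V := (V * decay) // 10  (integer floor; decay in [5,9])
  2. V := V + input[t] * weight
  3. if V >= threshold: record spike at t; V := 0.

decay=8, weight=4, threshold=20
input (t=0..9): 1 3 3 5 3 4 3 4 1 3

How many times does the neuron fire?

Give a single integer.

t=0: input=1 -> V=4
t=1: input=3 -> V=15
t=2: input=3 -> V=0 FIRE
t=3: input=5 -> V=0 FIRE
t=4: input=3 -> V=12
t=5: input=4 -> V=0 FIRE
t=6: input=3 -> V=12
t=7: input=4 -> V=0 FIRE
t=8: input=1 -> V=4
t=9: input=3 -> V=15

Answer: 4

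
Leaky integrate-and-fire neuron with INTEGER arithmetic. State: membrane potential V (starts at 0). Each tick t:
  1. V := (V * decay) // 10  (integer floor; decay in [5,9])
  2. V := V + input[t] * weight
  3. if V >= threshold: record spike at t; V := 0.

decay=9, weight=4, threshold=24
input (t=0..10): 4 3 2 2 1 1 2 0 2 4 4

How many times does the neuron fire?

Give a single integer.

t=0: input=4 -> V=16
t=1: input=3 -> V=0 FIRE
t=2: input=2 -> V=8
t=3: input=2 -> V=15
t=4: input=1 -> V=17
t=5: input=1 -> V=19
t=6: input=2 -> V=0 FIRE
t=7: input=0 -> V=0
t=8: input=2 -> V=8
t=9: input=4 -> V=23
t=10: input=4 -> V=0 FIRE

Answer: 3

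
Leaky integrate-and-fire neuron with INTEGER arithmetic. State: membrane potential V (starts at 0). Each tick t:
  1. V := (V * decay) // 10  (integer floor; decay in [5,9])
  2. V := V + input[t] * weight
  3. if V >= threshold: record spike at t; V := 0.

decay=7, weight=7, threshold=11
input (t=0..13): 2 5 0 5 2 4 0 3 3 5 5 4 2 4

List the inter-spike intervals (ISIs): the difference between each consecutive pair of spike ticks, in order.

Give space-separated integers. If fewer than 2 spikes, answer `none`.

t=0: input=2 -> V=0 FIRE
t=1: input=5 -> V=0 FIRE
t=2: input=0 -> V=0
t=3: input=5 -> V=0 FIRE
t=4: input=2 -> V=0 FIRE
t=5: input=4 -> V=0 FIRE
t=6: input=0 -> V=0
t=7: input=3 -> V=0 FIRE
t=8: input=3 -> V=0 FIRE
t=9: input=5 -> V=0 FIRE
t=10: input=5 -> V=0 FIRE
t=11: input=4 -> V=0 FIRE
t=12: input=2 -> V=0 FIRE
t=13: input=4 -> V=0 FIRE

Answer: 1 2 1 1 2 1 1 1 1 1 1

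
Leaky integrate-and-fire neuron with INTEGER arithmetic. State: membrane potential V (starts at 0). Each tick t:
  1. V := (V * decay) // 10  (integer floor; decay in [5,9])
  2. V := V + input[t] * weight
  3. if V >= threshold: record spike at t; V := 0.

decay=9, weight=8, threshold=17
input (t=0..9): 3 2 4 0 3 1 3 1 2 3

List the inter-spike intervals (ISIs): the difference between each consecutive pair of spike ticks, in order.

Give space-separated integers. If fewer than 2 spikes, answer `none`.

t=0: input=3 -> V=0 FIRE
t=1: input=2 -> V=16
t=2: input=4 -> V=0 FIRE
t=3: input=0 -> V=0
t=4: input=3 -> V=0 FIRE
t=5: input=1 -> V=8
t=6: input=3 -> V=0 FIRE
t=7: input=1 -> V=8
t=8: input=2 -> V=0 FIRE
t=9: input=3 -> V=0 FIRE

Answer: 2 2 2 2 1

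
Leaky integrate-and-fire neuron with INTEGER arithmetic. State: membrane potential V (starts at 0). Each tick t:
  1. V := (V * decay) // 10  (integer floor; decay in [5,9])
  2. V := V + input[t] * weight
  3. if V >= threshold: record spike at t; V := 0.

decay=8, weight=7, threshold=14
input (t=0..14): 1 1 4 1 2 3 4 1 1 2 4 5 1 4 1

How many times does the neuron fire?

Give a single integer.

t=0: input=1 -> V=7
t=1: input=1 -> V=12
t=2: input=4 -> V=0 FIRE
t=3: input=1 -> V=7
t=4: input=2 -> V=0 FIRE
t=5: input=3 -> V=0 FIRE
t=6: input=4 -> V=0 FIRE
t=7: input=1 -> V=7
t=8: input=1 -> V=12
t=9: input=2 -> V=0 FIRE
t=10: input=4 -> V=0 FIRE
t=11: input=5 -> V=0 FIRE
t=12: input=1 -> V=7
t=13: input=4 -> V=0 FIRE
t=14: input=1 -> V=7

Answer: 8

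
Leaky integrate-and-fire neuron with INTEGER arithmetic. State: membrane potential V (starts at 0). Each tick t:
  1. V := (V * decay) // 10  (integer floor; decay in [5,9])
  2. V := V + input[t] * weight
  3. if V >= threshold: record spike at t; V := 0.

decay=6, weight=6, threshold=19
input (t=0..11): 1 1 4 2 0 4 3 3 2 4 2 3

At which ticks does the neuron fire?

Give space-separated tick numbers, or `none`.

t=0: input=1 -> V=6
t=1: input=1 -> V=9
t=2: input=4 -> V=0 FIRE
t=3: input=2 -> V=12
t=4: input=0 -> V=7
t=5: input=4 -> V=0 FIRE
t=6: input=3 -> V=18
t=7: input=3 -> V=0 FIRE
t=8: input=2 -> V=12
t=9: input=4 -> V=0 FIRE
t=10: input=2 -> V=12
t=11: input=3 -> V=0 FIRE

Answer: 2 5 7 9 11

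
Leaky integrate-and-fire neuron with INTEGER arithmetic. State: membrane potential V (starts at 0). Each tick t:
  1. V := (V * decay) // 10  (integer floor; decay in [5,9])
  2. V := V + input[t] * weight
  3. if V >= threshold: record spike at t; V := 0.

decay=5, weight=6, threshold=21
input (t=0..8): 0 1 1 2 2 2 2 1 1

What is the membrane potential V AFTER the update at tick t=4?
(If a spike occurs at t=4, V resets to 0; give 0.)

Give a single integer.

t=0: input=0 -> V=0
t=1: input=1 -> V=6
t=2: input=1 -> V=9
t=3: input=2 -> V=16
t=4: input=2 -> V=20
t=5: input=2 -> V=0 FIRE
t=6: input=2 -> V=12
t=7: input=1 -> V=12
t=8: input=1 -> V=12

Answer: 20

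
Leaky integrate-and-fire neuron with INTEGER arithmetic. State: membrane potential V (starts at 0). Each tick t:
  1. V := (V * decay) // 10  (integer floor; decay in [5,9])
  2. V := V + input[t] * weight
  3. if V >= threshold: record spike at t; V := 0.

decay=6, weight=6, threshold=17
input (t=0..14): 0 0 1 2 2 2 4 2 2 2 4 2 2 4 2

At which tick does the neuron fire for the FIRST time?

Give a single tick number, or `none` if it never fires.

t=0: input=0 -> V=0
t=1: input=0 -> V=0
t=2: input=1 -> V=6
t=3: input=2 -> V=15
t=4: input=2 -> V=0 FIRE
t=5: input=2 -> V=12
t=6: input=4 -> V=0 FIRE
t=7: input=2 -> V=12
t=8: input=2 -> V=0 FIRE
t=9: input=2 -> V=12
t=10: input=4 -> V=0 FIRE
t=11: input=2 -> V=12
t=12: input=2 -> V=0 FIRE
t=13: input=4 -> V=0 FIRE
t=14: input=2 -> V=12

Answer: 4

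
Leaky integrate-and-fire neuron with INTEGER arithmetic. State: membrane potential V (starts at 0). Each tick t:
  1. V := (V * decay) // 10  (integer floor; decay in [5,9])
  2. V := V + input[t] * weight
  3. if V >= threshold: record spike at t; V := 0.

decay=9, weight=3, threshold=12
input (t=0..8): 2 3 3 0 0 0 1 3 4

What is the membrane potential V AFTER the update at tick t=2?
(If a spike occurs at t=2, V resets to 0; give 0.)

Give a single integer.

t=0: input=2 -> V=6
t=1: input=3 -> V=0 FIRE
t=2: input=3 -> V=9
t=3: input=0 -> V=8
t=4: input=0 -> V=7
t=5: input=0 -> V=6
t=6: input=1 -> V=8
t=7: input=3 -> V=0 FIRE
t=8: input=4 -> V=0 FIRE

Answer: 9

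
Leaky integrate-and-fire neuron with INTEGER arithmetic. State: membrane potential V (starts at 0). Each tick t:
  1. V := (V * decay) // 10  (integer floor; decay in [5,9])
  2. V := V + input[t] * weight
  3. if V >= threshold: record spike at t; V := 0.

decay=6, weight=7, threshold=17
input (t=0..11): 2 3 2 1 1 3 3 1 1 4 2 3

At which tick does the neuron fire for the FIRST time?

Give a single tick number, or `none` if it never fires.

t=0: input=2 -> V=14
t=1: input=3 -> V=0 FIRE
t=2: input=2 -> V=14
t=3: input=1 -> V=15
t=4: input=1 -> V=16
t=5: input=3 -> V=0 FIRE
t=6: input=3 -> V=0 FIRE
t=7: input=1 -> V=7
t=8: input=1 -> V=11
t=9: input=4 -> V=0 FIRE
t=10: input=2 -> V=14
t=11: input=3 -> V=0 FIRE

Answer: 1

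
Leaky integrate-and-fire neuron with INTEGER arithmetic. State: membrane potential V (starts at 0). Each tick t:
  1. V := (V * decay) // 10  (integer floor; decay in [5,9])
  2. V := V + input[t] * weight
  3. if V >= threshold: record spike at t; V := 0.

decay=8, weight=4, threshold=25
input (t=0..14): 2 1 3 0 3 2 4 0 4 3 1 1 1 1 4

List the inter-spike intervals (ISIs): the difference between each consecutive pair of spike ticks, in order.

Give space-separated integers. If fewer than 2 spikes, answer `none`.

Answer: 3 6

Derivation:
t=0: input=2 -> V=8
t=1: input=1 -> V=10
t=2: input=3 -> V=20
t=3: input=0 -> V=16
t=4: input=3 -> V=24
t=5: input=2 -> V=0 FIRE
t=6: input=4 -> V=16
t=7: input=0 -> V=12
t=8: input=4 -> V=0 FIRE
t=9: input=3 -> V=12
t=10: input=1 -> V=13
t=11: input=1 -> V=14
t=12: input=1 -> V=15
t=13: input=1 -> V=16
t=14: input=4 -> V=0 FIRE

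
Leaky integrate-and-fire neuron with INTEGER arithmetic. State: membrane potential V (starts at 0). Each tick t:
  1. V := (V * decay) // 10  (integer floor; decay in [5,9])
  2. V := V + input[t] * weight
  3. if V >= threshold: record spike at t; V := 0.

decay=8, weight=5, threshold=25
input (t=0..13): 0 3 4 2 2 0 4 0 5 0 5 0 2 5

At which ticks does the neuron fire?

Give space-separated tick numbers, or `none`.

Answer: 2 6 8 10 13

Derivation:
t=0: input=0 -> V=0
t=1: input=3 -> V=15
t=2: input=4 -> V=0 FIRE
t=3: input=2 -> V=10
t=4: input=2 -> V=18
t=5: input=0 -> V=14
t=6: input=4 -> V=0 FIRE
t=7: input=0 -> V=0
t=8: input=5 -> V=0 FIRE
t=9: input=0 -> V=0
t=10: input=5 -> V=0 FIRE
t=11: input=0 -> V=0
t=12: input=2 -> V=10
t=13: input=5 -> V=0 FIRE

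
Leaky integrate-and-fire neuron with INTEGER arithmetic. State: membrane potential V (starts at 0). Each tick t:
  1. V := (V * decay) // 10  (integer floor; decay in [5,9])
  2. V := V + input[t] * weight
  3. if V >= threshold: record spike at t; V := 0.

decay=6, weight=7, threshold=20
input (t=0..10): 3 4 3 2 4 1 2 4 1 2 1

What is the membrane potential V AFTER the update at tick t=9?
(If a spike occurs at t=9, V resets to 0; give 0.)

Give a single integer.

t=0: input=3 -> V=0 FIRE
t=1: input=4 -> V=0 FIRE
t=2: input=3 -> V=0 FIRE
t=3: input=2 -> V=14
t=4: input=4 -> V=0 FIRE
t=5: input=1 -> V=7
t=6: input=2 -> V=18
t=7: input=4 -> V=0 FIRE
t=8: input=1 -> V=7
t=9: input=2 -> V=18
t=10: input=1 -> V=17

Answer: 18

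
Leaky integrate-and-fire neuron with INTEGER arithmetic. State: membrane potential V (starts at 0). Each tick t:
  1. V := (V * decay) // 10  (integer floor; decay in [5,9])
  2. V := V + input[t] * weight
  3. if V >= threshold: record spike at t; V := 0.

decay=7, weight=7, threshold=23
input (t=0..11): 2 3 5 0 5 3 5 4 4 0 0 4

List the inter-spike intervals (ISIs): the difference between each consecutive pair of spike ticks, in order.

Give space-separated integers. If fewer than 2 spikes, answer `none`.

t=0: input=2 -> V=14
t=1: input=3 -> V=0 FIRE
t=2: input=5 -> V=0 FIRE
t=3: input=0 -> V=0
t=4: input=5 -> V=0 FIRE
t=5: input=3 -> V=21
t=6: input=5 -> V=0 FIRE
t=7: input=4 -> V=0 FIRE
t=8: input=4 -> V=0 FIRE
t=9: input=0 -> V=0
t=10: input=0 -> V=0
t=11: input=4 -> V=0 FIRE

Answer: 1 2 2 1 1 3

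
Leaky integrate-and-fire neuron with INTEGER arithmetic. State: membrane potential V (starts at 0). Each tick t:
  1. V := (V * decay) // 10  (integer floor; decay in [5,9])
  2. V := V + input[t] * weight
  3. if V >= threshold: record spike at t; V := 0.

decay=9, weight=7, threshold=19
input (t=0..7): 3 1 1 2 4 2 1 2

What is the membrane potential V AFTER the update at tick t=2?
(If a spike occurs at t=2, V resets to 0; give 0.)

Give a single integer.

t=0: input=3 -> V=0 FIRE
t=1: input=1 -> V=7
t=2: input=1 -> V=13
t=3: input=2 -> V=0 FIRE
t=4: input=4 -> V=0 FIRE
t=5: input=2 -> V=14
t=6: input=1 -> V=0 FIRE
t=7: input=2 -> V=14

Answer: 13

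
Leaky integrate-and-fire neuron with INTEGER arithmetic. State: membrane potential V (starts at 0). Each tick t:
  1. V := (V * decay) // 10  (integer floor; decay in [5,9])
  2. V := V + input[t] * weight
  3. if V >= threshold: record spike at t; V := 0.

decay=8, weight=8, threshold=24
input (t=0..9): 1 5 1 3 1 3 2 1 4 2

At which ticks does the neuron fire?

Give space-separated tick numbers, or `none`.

t=0: input=1 -> V=8
t=1: input=5 -> V=0 FIRE
t=2: input=1 -> V=8
t=3: input=3 -> V=0 FIRE
t=4: input=1 -> V=8
t=5: input=3 -> V=0 FIRE
t=6: input=2 -> V=16
t=7: input=1 -> V=20
t=8: input=4 -> V=0 FIRE
t=9: input=2 -> V=16

Answer: 1 3 5 8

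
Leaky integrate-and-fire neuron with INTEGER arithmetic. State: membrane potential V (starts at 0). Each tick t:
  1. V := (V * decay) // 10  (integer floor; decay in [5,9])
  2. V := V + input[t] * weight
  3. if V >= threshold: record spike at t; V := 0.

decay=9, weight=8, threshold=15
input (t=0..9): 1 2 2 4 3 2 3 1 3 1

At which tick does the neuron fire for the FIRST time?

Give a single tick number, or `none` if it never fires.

t=0: input=1 -> V=8
t=1: input=2 -> V=0 FIRE
t=2: input=2 -> V=0 FIRE
t=3: input=4 -> V=0 FIRE
t=4: input=3 -> V=0 FIRE
t=5: input=2 -> V=0 FIRE
t=6: input=3 -> V=0 FIRE
t=7: input=1 -> V=8
t=8: input=3 -> V=0 FIRE
t=9: input=1 -> V=8

Answer: 1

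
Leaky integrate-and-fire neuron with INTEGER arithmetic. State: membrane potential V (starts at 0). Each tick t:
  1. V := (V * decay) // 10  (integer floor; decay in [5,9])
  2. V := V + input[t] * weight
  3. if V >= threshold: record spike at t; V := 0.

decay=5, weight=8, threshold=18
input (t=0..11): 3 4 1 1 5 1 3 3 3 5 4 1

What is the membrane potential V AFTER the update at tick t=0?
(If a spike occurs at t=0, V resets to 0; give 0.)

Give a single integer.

t=0: input=3 -> V=0 FIRE
t=1: input=4 -> V=0 FIRE
t=2: input=1 -> V=8
t=3: input=1 -> V=12
t=4: input=5 -> V=0 FIRE
t=5: input=1 -> V=8
t=6: input=3 -> V=0 FIRE
t=7: input=3 -> V=0 FIRE
t=8: input=3 -> V=0 FIRE
t=9: input=5 -> V=0 FIRE
t=10: input=4 -> V=0 FIRE
t=11: input=1 -> V=8

Answer: 0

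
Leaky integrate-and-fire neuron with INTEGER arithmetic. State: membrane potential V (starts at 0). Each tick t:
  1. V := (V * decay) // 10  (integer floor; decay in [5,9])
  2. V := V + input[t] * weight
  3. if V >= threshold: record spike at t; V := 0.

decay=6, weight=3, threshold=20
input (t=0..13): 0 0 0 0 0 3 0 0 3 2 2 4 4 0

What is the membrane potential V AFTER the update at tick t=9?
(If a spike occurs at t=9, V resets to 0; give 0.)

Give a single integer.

Answer: 12

Derivation:
t=0: input=0 -> V=0
t=1: input=0 -> V=0
t=2: input=0 -> V=0
t=3: input=0 -> V=0
t=4: input=0 -> V=0
t=5: input=3 -> V=9
t=6: input=0 -> V=5
t=7: input=0 -> V=3
t=8: input=3 -> V=10
t=9: input=2 -> V=12
t=10: input=2 -> V=13
t=11: input=4 -> V=19
t=12: input=4 -> V=0 FIRE
t=13: input=0 -> V=0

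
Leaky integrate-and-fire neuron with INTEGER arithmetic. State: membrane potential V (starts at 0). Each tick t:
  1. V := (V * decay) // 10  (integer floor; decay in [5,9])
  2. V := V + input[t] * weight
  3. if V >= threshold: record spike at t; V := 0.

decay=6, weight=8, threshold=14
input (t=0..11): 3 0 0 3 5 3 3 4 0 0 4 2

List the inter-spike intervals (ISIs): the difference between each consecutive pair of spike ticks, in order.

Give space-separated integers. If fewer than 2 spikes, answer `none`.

t=0: input=3 -> V=0 FIRE
t=1: input=0 -> V=0
t=2: input=0 -> V=0
t=3: input=3 -> V=0 FIRE
t=4: input=5 -> V=0 FIRE
t=5: input=3 -> V=0 FIRE
t=6: input=3 -> V=0 FIRE
t=7: input=4 -> V=0 FIRE
t=8: input=0 -> V=0
t=9: input=0 -> V=0
t=10: input=4 -> V=0 FIRE
t=11: input=2 -> V=0 FIRE

Answer: 3 1 1 1 1 3 1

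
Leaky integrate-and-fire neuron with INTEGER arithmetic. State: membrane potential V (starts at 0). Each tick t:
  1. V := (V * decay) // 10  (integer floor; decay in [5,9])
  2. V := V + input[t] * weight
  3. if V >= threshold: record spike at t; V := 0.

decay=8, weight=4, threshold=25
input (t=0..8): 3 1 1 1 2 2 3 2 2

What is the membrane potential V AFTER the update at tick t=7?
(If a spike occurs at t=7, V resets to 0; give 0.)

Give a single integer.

t=0: input=3 -> V=12
t=1: input=1 -> V=13
t=2: input=1 -> V=14
t=3: input=1 -> V=15
t=4: input=2 -> V=20
t=5: input=2 -> V=24
t=6: input=3 -> V=0 FIRE
t=7: input=2 -> V=8
t=8: input=2 -> V=14

Answer: 8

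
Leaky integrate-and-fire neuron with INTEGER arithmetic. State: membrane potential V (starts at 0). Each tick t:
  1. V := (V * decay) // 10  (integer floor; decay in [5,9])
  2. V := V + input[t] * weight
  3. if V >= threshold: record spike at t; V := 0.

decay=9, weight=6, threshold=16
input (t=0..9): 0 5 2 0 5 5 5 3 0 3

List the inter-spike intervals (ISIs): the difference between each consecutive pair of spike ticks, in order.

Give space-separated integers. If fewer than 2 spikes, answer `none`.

t=0: input=0 -> V=0
t=1: input=5 -> V=0 FIRE
t=2: input=2 -> V=12
t=3: input=0 -> V=10
t=4: input=5 -> V=0 FIRE
t=5: input=5 -> V=0 FIRE
t=6: input=5 -> V=0 FIRE
t=7: input=3 -> V=0 FIRE
t=8: input=0 -> V=0
t=9: input=3 -> V=0 FIRE

Answer: 3 1 1 1 2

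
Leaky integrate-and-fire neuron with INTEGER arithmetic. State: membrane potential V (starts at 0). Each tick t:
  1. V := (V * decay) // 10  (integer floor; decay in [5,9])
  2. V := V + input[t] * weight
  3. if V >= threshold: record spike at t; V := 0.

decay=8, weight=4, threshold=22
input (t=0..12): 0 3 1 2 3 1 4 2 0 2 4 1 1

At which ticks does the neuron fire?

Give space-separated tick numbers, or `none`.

Answer: 4 7 10

Derivation:
t=0: input=0 -> V=0
t=1: input=3 -> V=12
t=2: input=1 -> V=13
t=3: input=2 -> V=18
t=4: input=3 -> V=0 FIRE
t=5: input=1 -> V=4
t=6: input=4 -> V=19
t=7: input=2 -> V=0 FIRE
t=8: input=0 -> V=0
t=9: input=2 -> V=8
t=10: input=4 -> V=0 FIRE
t=11: input=1 -> V=4
t=12: input=1 -> V=7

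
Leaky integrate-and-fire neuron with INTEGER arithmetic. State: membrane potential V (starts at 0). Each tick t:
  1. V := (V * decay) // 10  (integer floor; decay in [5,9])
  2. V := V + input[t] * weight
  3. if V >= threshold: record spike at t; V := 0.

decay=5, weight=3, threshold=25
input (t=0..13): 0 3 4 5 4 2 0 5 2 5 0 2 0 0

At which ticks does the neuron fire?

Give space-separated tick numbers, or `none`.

Answer: none

Derivation:
t=0: input=0 -> V=0
t=1: input=3 -> V=9
t=2: input=4 -> V=16
t=3: input=5 -> V=23
t=4: input=4 -> V=23
t=5: input=2 -> V=17
t=6: input=0 -> V=8
t=7: input=5 -> V=19
t=8: input=2 -> V=15
t=9: input=5 -> V=22
t=10: input=0 -> V=11
t=11: input=2 -> V=11
t=12: input=0 -> V=5
t=13: input=0 -> V=2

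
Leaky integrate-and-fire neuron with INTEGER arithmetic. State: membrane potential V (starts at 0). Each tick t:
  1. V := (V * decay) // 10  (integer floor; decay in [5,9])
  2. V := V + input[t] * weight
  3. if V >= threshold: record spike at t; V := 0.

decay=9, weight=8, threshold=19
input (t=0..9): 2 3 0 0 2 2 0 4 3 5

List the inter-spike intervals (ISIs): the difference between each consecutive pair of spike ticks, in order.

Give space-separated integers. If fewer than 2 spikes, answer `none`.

t=0: input=2 -> V=16
t=1: input=3 -> V=0 FIRE
t=2: input=0 -> V=0
t=3: input=0 -> V=0
t=4: input=2 -> V=16
t=5: input=2 -> V=0 FIRE
t=6: input=0 -> V=0
t=7: input=4 -> V=0 FIRE
t=8: input=3 -> V=0 FIRE
t=9: input=5 -> V=0 FIRE

Answer: 4 2 1 1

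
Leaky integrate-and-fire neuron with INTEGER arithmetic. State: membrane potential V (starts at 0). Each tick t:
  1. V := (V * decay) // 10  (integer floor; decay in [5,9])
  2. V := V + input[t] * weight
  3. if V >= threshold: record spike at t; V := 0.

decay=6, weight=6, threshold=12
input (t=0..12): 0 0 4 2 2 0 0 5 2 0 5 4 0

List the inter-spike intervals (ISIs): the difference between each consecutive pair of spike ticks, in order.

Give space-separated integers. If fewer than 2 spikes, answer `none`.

Answer: 1 1 3 1 2 1

Derivation:
t=0: input=0 -> V=0
t=1: input=0 -> V=0
t=2: input=4 -> V=0 FIRE
t=3: input=2 -> V=0 FIRE
t=4: input=2 -> V=0 FIRE
t=5: input=0 -> V=0
t=6: input=0 -> V=0
t=7: input=5 -> V=0 FIRE
t=8: input=2 -> V=0 FIRE
t=9: input=0 -> V=0
t=10: input=5 -> V=0 FIRE
t=11: input=4 -> V=0 FIRE
t=12: input=0 -> V=0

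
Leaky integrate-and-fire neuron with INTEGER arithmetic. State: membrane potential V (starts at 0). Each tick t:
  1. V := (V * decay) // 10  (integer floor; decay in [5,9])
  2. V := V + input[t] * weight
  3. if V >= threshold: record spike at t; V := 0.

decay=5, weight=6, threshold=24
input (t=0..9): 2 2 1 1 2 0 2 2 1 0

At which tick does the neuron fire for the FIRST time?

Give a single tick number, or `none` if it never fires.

Answer: none

Derivation:
t=0: input=2 -> V=12
t=1: input=2 -> V=18
t=2: input=1 -> V=15
t=3: input=1 -> V=13
t=4: input=2 -> V=18
t=5: input=0 -> V=9
t=6: input=2 -> V=16
t=7: input=2 -> V=20
t=8: input=1 -> V=16
t=9: input=0 -> V=8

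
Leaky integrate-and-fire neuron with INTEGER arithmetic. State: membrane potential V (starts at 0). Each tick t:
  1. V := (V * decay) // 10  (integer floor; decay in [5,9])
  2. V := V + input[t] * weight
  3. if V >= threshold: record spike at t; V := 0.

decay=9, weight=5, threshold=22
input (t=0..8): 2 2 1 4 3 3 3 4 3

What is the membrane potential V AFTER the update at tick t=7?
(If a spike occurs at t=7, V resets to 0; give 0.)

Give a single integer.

t=0: input=2 -> V=10
t=1: input=2 -> V=19
t=2: input=1 -> V=0 FIRE
t=3: input=4 -> V=20
t=4: input=3 -> V=0 FIRE
t=5: input=3 -> V=15
t=6: input=3 -> V=0 FIRE
t=7: input=4 -> V=20
t=8: input=3 -> V=0 FIRE

Answer: 20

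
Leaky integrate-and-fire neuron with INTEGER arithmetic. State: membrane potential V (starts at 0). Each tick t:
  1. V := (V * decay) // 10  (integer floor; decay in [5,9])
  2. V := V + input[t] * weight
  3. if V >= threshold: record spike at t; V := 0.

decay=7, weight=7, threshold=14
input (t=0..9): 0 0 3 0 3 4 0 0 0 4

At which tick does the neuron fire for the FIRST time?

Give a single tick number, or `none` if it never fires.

t=0: input=0 -> V=0
t=1: input=0 -> V=0
t=2: input=3 -> V=0 FIRE
t=3: input=0 -> V=0
t=4: input=3 -> V=0 FIRE
t=5: input=4 -> V=0 FIRE
t=6: input=0 -> V=0
t=7: input=0 -> V=0
t=8: input=0 -> V=0
t=9: input=4 -> V=0 FIRE

Answer: 2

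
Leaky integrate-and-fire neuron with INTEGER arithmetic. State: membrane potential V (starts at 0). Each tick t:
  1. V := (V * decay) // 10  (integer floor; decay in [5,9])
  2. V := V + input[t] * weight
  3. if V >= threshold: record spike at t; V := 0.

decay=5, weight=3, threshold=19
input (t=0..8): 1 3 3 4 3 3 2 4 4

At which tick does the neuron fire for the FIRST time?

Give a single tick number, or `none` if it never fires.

Answer: 3

Derivation:
t=0: input=1 -> V=3
t=1: input=3 -> V=10
t=2: input=3 -> V=14
t=3: input=4 -> V=0 FIRE
t=4: input=3 -> V=9
t=5: input=3 -> V=13
t=6: input=2 -> V=12
t=7: input=4 -> V=18
t=8: input=4 -> V=0 FIRE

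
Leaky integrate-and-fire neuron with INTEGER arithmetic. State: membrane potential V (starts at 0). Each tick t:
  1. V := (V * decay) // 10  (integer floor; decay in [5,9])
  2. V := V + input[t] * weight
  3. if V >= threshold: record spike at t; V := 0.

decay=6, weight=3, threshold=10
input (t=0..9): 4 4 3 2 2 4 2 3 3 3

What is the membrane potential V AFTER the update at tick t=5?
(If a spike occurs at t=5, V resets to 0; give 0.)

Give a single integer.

t=0: input=4 -> V=0 FIRE
t=1: input=4 -> V=0 FIRE
t=2: input=3 -> V=9
t=3: input=2 -> V=0 FIRE
t=4: input=2 -> V=6
t=5: input=4 -> V=0 FIRE
t=6: input=2 -> V=6
t=7: input=3 -> V=0 FIRE
t=8: input=3 -> V=9
t=9: input=3 -> V=0 FIRE

Answer: 0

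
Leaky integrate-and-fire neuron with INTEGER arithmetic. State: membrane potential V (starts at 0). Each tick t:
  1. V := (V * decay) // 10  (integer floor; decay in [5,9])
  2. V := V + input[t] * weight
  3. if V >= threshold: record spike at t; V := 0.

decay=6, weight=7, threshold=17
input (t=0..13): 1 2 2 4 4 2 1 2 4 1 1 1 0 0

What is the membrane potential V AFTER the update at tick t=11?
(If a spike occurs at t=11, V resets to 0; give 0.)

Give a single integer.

t=0: input=1 -> V=7
t=1: input=2 -> V=0 FIRE
t=2: input=2 -> V=14
t=3: input=4 -> V=0 FIRE
t=4: input=4 -> V=0 FIRE
t=5: input=2 -> V=14
t=6: input=1 -> V=15
t=7: input=2 -> V=0 FIRE
t=8: input=4 -> V=0 FIRE
t=9: input=1 -> V=7
t=10: input=1 -> V=11
t=11: input=1 -> V=13
t=12: input=0 -> V=7
t=13: input=0 -> V=4

Answer: 13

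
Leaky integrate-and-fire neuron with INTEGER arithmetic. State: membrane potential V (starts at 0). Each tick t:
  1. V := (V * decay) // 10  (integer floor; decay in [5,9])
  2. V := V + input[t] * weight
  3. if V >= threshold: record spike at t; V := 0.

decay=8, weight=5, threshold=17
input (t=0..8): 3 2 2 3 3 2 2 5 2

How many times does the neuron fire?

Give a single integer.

Answer: 4

Derivation:
t=0: input=3 -> V=15
t=1: input=2 -> V=0 FIRE
t=2: input=2 -> V=10
t=3: input=3 -> V=0 FIRE
t=4: input=3 -> V=15
t=5: input=2 -> V=0 FIRE
t=6: input=2 -> V=10
t=7: input=5 -> V=0 FIRE
t=8: input=2 -> V=10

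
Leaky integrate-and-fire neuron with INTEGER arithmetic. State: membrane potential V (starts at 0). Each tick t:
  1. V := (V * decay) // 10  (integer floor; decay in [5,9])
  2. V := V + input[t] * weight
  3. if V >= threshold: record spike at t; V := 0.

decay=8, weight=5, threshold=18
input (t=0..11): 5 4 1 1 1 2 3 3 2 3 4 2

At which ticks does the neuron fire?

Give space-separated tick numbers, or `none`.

t=0: input=5 -> V=0 FIRE
t=1: input=4 -> V=0 FIRE
t=2: input=1 -> V=5
t=3: input=1 -> V=9
t=4: input=1 -> V=12
t=5: input=2 -> V=0 FIRE
t=6: input=3 -> V=15
t=7: input=3 -> V=0 FIRE
t=8: input=2 -> V=10
t=9: input=3 -> V=0 FIRE
t=10: input=4 -> V=0 FIRE
t=11: input=2 -> V=10

Answer: 0 1 5 7 9 10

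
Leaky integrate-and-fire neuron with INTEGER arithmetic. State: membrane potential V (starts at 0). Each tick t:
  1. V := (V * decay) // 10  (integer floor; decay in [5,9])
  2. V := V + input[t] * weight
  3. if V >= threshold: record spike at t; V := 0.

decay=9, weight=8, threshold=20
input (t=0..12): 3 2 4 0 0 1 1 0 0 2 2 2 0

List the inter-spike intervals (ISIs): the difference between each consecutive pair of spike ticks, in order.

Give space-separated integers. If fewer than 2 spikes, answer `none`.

Answer: 2 7 2

Derivation:
t=0: input=3 -> V=0 FIRE
t=1: input=2 -> V=16
t=2: input=4 -> V=0 FIRE
t=3: input=0 -> V=0
t=4: input=0 -> V=0
t=5: input=1 -> V=8
t=6: input=1 -> V=15
t=7: input=0 -> V=13
t=8: input=0 -> V=11
t=9: input=2 -> V=0 FIRE
t=10: input=2 -> V=16
t=11: input=2 -> V=0 FIRE
t=12: input=0 -> V=0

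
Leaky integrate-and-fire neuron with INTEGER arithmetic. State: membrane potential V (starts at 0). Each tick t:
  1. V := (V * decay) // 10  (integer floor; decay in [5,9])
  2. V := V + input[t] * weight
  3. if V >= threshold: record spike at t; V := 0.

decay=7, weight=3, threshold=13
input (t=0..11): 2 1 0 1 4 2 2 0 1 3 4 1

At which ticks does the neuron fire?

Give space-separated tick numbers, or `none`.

t=0: input=2 -> V=6
t=1: input=1 -> V=7
t=2: input=0 -> V=4
t=3: input=1 -> V=5
t=4: input=4 -> V=0 FIRE
t=5: input=2 -> V=6
t=6: input=2 -> V=10
t=7: input=0 -> V=7
t=8: input=1 -> V=7
t=9: input=3 -> V=0 FIRE
t=10: input=4 -> V=12
t=11: input=1 -> V=11

Answer: 4 9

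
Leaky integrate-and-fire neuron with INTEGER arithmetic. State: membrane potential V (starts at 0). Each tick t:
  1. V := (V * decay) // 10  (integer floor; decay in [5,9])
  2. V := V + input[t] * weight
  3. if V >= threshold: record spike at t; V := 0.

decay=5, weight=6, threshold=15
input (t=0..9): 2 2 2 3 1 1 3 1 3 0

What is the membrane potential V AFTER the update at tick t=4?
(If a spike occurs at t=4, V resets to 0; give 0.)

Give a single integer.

t=0: input=2 -> V=12
t=1: input=2 -> V=0 FIRE
t=2: input=2 -> V=12
t=3: input=3 -> V=0 FIRE
t=4: input=1 -> V=6
t=5: input=1 -> V=9
t=6: input=3 -> V=0 FIRE
t=7: input=1 -> V=6
t=8: input=3 -> V=0 FIRE
t=9: input=0 -> V=0

Answer: 6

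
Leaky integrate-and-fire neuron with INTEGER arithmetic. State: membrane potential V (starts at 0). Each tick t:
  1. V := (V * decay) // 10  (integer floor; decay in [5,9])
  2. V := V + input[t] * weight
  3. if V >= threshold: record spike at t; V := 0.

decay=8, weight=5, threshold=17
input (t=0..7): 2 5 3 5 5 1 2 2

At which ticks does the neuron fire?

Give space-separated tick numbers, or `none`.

Answer: 1 3 4 7

Derivation:
t=0: input=2 -> V=10
t=1: input=5 -> V=0 FIRE
t=2: input=3 -> V=15
t=3: input=5 -> V=0 FIRE
t=4: input=5 -> V=0 FIRE
t=5: input=1 -> V=5
t=6: input=2 -> V=14
t=7: input=2 -> V=0 FIRE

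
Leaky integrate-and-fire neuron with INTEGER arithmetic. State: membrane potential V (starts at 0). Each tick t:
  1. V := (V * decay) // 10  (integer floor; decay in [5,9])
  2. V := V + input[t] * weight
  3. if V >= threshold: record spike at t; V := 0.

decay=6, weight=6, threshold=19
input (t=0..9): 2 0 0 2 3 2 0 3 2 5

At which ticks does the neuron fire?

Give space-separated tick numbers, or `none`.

t=0: input=2 -> V=12
t=1: input=0 -> V=7
t=2: input=0 -> V=4
t=3: input=2 -> V=14
t=4: input=3 -> V=0 FIRE
t=5: input=2 -> V=12
t=6: input=0 -> V=7
t=7: input=3 -> V=0 FIRE
t=8: input=2 -> V=12
t=9: input=5 -> V=0 FIRE

Answer: 4 7 9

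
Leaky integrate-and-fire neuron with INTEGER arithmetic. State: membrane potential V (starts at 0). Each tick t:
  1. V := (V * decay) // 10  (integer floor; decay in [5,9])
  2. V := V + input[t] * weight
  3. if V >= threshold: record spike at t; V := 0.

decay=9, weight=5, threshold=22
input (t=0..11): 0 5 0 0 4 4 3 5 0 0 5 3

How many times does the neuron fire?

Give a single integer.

Answer: 4

Derivation:
t=0: input=0 -> V=0
t=1: input=5 -> V=0 FIRE
t=2: input=0 -> V=0
t=3: input=0 -> V=0
t=4: input=4 -> V=20
t=5: input=4 -> V=0 FIRE
t=6: input=3 -> V=15
t=7: input=5 -> V=0 FIRE
t=8: input=0 -> V=0
t=9: input=0 -> V=0
t=10: input=5 -> V=0 FIRE
t=11: input=3 -> V=15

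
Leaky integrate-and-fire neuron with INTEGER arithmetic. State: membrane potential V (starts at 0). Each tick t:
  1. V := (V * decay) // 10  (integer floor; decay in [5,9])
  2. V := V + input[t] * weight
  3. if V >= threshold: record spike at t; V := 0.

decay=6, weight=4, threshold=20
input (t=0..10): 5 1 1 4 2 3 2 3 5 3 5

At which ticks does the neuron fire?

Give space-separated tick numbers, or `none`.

Answer: 0 5 8 10

Derivation:
t=0: input=5 -> V=0 FIRE
t=1: input=1 -> V=4
t=2: input=1 -> V=6
t=3: input=4 -> V=19
t=4: input=2 -> V=19
t=5: input=3 -> V=0 FIRE
t=6: input=2 -> V=8
t=7: input=3 -> V=16
t=8: input=5 -> V=0 FIRE
t=9: input=3 -> V=12
t=10: input=5 -> V=0 FIRE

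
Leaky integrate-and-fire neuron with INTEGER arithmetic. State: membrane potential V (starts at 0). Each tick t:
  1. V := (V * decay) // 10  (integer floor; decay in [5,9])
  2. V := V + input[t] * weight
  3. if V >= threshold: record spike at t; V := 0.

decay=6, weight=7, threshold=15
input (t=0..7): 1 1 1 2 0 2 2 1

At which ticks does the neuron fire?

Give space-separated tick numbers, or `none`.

t=0: input=1 -> V=7
t=1: input=1 -> V=11
t=2: input=1 -> V=13
t=3: input=2 -> V=0 FIRE
t=4: input=0 -> V=0
t=5: input=2 -> V=14
t=6: input=2 -> V=0 FIRE
t=7: input=1 -> V=7

Answer: 3 6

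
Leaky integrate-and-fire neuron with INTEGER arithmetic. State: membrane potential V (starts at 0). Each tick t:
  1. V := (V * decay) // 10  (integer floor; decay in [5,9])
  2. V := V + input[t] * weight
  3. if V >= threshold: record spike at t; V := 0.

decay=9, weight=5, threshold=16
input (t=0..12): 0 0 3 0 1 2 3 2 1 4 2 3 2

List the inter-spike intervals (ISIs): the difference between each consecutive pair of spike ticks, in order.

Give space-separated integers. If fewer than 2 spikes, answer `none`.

t=0: input=0 -> V=0
t=1: input=0 -> V=0
t=2: input=3 -> V=15
t=3: input=0 -> V=13
t=4: input=1 -> V=0 FIRE
t=5: input=2 -> V=10
t=6: input=3 -> V=0 FIRE
t=7: input=2 -> V=10
t=8: input=1 -> V=14
t=9: input=4 -> V=0 FIRE
t=10: input=2 -> V=10
t=11: input=3 -> V=0 FIRE
t=12: input=2 -> V=10

Answer: 2 3 2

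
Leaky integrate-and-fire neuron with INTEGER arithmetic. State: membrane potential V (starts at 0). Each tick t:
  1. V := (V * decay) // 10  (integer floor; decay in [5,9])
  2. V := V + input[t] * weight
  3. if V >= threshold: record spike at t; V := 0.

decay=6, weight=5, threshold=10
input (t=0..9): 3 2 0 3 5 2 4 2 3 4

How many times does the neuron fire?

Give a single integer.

t=0: input=3 -> V=0 FIRE
t=1: input=2 -> V=0 FIRE
t=2: input=0 -> V=0
t=3: input=3 -> V=0 FIRE
t=4: input=5 -> V=0 FIRE
t=5: input=2 -> V=0 FIRE
t=6: input=4 -> V=0 FIRE
t=7: input=2 -> V=0 FIRE
t=8: input=3 -> V=0 FIRE
t=9: input=4 -> V=0 FIRE

Answer: 9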